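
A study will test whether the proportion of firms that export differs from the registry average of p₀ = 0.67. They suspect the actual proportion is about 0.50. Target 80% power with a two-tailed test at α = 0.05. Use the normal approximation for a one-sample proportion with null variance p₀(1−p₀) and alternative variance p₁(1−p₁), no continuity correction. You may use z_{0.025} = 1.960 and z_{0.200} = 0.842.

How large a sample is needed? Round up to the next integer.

n = 63

n = [z_{α/2}·√(p₀q₀) + z_β·√(p₁q₁)]² / (p₁ − p₀)²
  = [1.960·√(0.67·0.33) + 0.842·√(0.50·0.50)]² / (-0.17)²
  = [1.960·0.4702 + 0.842·0.5000]² / 0.0289
  = [1.3426]² / 0.0289
  = 62.37
Round up → n = 63.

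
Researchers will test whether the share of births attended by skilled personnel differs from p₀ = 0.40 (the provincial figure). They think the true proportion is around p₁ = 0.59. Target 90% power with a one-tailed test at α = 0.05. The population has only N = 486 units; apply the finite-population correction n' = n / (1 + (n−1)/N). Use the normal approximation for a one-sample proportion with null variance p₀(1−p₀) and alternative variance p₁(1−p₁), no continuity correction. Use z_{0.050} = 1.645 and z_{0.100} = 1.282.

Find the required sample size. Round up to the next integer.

n = 52

n = [z_α·√(p₀q₀) + z_β·√(p₁q₁)]² / (p₁ − p₀)²
  = [1.645·√(0.40·0.60) + 1.282·√(0.59·0.41)]² / (0.19)²
  = [1.645·0.4899 + 1.282·0.4918]² / 0.0361
  = [1.4364]² / 0.0361
  = 57.15
Finite-population correction (N = 486): 57.15 / (1 + (57.15 − 1)/486) = 51.23.
Round up → n = 52.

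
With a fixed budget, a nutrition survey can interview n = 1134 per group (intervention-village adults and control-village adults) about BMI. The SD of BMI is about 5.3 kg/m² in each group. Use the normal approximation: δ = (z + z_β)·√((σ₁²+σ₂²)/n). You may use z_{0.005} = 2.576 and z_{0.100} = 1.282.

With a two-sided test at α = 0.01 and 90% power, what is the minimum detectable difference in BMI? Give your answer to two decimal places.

δ = (z_{α/2} + z_β) · √((σ₁²+σ₂²)/n)
  = (2.576 + 1.282) · √(56.18/1134)
  = 3.858 · √0.04954
  = 3.858 · 0.2226
  = 0.8587

Minimum detectable difference ≈ 0.86 kg/m²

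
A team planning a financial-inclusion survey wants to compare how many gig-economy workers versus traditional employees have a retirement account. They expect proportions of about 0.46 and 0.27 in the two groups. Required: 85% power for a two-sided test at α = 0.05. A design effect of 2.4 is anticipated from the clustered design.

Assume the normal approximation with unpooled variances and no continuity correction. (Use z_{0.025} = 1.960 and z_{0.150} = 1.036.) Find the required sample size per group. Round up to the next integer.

n = (z_{α/2} + z_β)² · [p₁(1−p₁) + p₂(1−p₂)] / (p₁ − p₂)²
  = (1.960 + 1.036)² · (0.46·0.54 + 0.27·0.73) / (0.19)²
  = (2.996)² · (0.2484 + 0.1971) / 0.0361
  = 8.9760 · 0.4455 / 0.0361
  = 110.77
Design effect: 2.4 × 110.77 = 265.85.
Round up → n = 266 per group.

n = 266 per group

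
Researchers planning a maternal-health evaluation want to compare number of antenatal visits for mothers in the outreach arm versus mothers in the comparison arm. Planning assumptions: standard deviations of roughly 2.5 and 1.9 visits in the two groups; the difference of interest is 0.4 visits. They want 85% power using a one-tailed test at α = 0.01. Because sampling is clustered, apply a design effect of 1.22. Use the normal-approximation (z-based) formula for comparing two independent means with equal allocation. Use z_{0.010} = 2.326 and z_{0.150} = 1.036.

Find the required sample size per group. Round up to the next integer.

n = 850 per group

n = (z_α + z_β)² · (σ₁² + σ₂²) / δ²
  = (2.326 + 1.036)² · (2.5² + 1.9² = 9.86) / 0.4²
  = 11.3030 · 9.86 / 0.16
  = 696.55
Design effect: 1.22 × 696.55 = 849.79.
Round up → n = 850 per group.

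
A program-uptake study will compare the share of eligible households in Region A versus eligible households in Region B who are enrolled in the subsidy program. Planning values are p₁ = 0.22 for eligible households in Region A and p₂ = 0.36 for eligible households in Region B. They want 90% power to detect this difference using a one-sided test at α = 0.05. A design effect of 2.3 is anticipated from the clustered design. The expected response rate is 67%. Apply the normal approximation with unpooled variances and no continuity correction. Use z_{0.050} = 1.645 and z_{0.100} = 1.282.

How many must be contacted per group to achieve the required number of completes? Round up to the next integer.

n = (z_α + z_β)² · [p₁(1−p₁) + p₂(1−p₂)] / (p₁ − p₂)²
  = (1.645 + 1.282)² · (0.22·0.78 + 0.36·0.64) / (-0.14)²
  = (2.927)² · (0.1716 + 0.2304) / 0.0196
  = 8.5673 · 0.4020 / 0.0196
  = 175.72
Design effect: 2.3 × 175.72 = 404.15.
Adjust for 67% response: 404.15 / 0.67 = 603.21.
Round up → n = 604 per group.

n = 604 per group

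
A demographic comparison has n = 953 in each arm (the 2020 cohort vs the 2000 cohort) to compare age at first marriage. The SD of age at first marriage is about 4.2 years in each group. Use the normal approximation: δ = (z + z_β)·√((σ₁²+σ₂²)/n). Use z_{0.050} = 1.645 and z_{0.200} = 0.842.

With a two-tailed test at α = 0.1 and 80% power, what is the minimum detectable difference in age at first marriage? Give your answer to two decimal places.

δ = (z_{α/2} + z_β) · √((σ₁²+σ₂²)/n)
  = (1.645 + 0.842) · √(35.28/953)
  = 2.487 · √0.03702
  = 2.487 · 0.1924
  = 0.4785

Minimum detectable difference ≈ 0.48 years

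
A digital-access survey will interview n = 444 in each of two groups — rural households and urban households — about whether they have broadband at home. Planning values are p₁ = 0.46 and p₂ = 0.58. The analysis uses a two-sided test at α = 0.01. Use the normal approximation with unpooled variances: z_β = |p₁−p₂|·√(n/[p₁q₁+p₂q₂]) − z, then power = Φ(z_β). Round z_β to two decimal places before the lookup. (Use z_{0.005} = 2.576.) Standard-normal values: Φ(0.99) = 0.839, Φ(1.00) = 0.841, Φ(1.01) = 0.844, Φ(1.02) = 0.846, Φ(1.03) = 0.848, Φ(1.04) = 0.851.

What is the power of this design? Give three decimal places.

Power ≈ 0.848

z_β = |p₁−p₂|·√(n/[p₁q₁+p₂q₂]) − z_{α/2}
    = 0.12 · √(444/0.4920) − 2.576
    = 0.12 · 30.0406 − 2.576
    = 3.6049 − 2.576 = 1.0289 → 1.03
Power = Φ(1.03) = 0.848.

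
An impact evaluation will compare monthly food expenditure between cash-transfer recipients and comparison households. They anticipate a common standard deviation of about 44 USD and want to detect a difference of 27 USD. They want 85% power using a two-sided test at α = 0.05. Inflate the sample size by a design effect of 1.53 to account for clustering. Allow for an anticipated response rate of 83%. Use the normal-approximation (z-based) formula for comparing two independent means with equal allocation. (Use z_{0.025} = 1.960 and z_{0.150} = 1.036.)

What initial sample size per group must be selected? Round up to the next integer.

n = 88 per group

n = (z_{α/2} + z_β)² · (σ₁² + σ₂²) / δ²
  = (1.960 + 1.036)² · (2·44² = 3872) / 27²
  = 8.9760 · 3872 / 729
  = 47.68
Design effect: 1.53 × 47.68 = 72.94.
Adjust for 83% response: 72.94 / 0.83 = 87.88.
Round up → n = 88 per group.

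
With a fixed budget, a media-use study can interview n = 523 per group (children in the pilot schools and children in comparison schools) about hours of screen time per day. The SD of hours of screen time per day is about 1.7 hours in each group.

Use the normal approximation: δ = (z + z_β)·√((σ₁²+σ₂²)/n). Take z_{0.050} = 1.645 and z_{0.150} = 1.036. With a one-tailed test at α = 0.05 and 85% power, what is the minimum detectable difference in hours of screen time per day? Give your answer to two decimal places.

Minimum detectable difference ≈ 0.28 hours

δ = (z_α + z_β) · √((σ₁²+σ₂²)/n)
  = (1.645 + 1.036) · √(5.78/523)
  = 2.681 · √0.01105
  = 2.681 · 0.1051
  = 0.2818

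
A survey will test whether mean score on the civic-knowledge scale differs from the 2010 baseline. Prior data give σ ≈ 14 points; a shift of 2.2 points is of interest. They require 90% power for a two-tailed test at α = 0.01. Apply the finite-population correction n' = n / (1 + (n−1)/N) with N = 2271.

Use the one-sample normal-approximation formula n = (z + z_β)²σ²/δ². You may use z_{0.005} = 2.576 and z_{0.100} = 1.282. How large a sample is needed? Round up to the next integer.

n = 477

n = (z_{α/2} + z_β)² · σ² / δ²
  = (2.576 + 1.282)² · 14² / 2.2²
  = 14.8842 · 196 / 4.84
  = 602.75
Finite-population correction (N = 2271): 602.75 / (1 + (602.75 − 1)/2271) = 476.49.
Round up → n = 477.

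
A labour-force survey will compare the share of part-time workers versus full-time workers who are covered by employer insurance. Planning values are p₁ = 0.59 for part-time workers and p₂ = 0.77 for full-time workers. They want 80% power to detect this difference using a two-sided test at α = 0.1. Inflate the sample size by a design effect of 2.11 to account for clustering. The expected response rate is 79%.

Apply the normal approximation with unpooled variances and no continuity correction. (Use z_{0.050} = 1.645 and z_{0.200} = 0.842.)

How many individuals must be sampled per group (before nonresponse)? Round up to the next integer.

n = (z_{α/2} + z_β)² · [p₁(1−p₁) + p₂(1−p₂)] / (p₁ − p₂)²
  = (1.645 + 0.842)² · (0.59·0.41 + 0.77·0.23) / (-0.18)²
  = (2.487)² · (0.2419 + 0.1771) / 0.0324
  = 6.1852 · 0.4190 / 0.0324
  = 79.99
Design effect: 2.11 × 79.99 = 168.77.
Adjust for 79% response: 168.77 / 0.79 = 213.64.
Round up → n = 214 per group.

n = 214 per group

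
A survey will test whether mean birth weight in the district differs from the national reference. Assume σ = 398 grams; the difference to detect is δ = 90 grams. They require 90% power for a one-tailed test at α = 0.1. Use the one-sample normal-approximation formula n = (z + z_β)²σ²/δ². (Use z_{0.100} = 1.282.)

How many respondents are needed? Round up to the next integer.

n = 129

n = (z_α + z_β)² · σ² / δ²
  = (1.282 + 1.282)² · 398² / 90²
  = 6.5741 · 158404 / 8100
  = 128.56
Round up → n = 129.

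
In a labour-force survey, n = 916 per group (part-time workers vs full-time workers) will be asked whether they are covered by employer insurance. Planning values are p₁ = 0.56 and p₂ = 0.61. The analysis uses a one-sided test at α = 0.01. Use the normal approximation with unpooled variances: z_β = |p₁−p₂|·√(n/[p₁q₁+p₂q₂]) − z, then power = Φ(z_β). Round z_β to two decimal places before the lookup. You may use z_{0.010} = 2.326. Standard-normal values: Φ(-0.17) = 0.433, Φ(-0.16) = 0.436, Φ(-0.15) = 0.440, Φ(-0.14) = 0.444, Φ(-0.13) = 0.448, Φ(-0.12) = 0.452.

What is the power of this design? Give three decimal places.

z_β = |p₁−p₂|·√(n/[p₁q₁+p₂q₂]) − z_α
    = 0.05 · √(916/0.4843) − 2.326
    = 0.05 · 43.4901 − 2.326
    = 2.1745 − 2.326 = -0.1515 → -0.15
Power = Φ(-0.15) = 0.440.

Power ≈ 0.440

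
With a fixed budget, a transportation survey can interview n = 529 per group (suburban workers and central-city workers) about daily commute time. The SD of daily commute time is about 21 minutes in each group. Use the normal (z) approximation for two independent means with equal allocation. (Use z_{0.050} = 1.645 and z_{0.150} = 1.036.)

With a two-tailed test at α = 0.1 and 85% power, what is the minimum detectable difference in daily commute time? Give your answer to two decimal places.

Minimum detectable difference ≈ 3.46 minutes

δ = (z_{α/2} + z_β) · √((σ₁²+σ₂²)/n)
  = (1.645 + 1.036) · √(882/529)
  = 2.681 · √1.6673
  = 2.681 · 1.2912
  = 3.4618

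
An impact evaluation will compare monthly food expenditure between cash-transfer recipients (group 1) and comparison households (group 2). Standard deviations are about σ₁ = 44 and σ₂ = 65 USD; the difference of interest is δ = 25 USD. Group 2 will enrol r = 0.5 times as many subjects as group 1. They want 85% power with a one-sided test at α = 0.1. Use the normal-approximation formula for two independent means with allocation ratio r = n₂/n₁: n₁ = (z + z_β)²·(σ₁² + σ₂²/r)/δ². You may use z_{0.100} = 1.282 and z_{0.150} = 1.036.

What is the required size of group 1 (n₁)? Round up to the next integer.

n₁ = 90

n₁ = (z_α + z_β)² · (σ₁² + σ₂²/r) / δ²
   = (1.282 + 1.036)² · (44² + 65²/0.5) / 25²
   = 5.3731 · (1936 + 8450) / 625
   = 5.3731 · 10386 / 625
   = 89.29
Round up → n₁ = 90; n₂ = r·n₁ = 0.5 × 90 = 45.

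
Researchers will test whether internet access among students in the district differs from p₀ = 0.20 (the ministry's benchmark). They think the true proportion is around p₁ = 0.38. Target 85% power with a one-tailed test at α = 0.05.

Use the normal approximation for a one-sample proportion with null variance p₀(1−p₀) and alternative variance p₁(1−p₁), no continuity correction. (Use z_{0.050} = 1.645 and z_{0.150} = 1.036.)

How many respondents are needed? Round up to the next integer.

n = [z_α·√(p₀q₀) + z_β·√(p₁q₁)]² / (p₁ − p₀)²
  = [1.645·√(0.20·0.80) + 1.036·√(0.38·0.62)]² / (0.18)²
  = [1.645·0.4000 + 1.036·0.4854]² / 0.0324
  = [1.1609]² / 0.0324
  = 41.59
Round up → n = 42.

n = 42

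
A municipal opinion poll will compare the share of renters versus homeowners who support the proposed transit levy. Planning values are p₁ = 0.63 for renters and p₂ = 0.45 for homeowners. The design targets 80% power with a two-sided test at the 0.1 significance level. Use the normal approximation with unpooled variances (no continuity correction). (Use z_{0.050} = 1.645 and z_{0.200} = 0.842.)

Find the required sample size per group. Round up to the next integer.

n = 92 per group

n = (z_{α/2} + z_β)² · [p₁(1−p₁) + p₂(1−p₂)] / (p₁ − p₂)²
  = (1.645 + 0.842)² · (0.63·0.37 + 0.45·0.55) / (0.18)²
  = (2.487)² · (0.2331 + 0.2475) / 0.0324
  = 6.1852 · 0.4806 / 0.0324
  = 91.75
Round up → n = 92 per group.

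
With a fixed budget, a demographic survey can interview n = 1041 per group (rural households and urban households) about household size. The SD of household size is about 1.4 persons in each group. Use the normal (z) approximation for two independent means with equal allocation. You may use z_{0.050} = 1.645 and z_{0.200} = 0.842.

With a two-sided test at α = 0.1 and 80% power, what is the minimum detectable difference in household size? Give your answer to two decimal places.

δ = (z_{α/2} + z_β) · √((σ₁²+σ₂²)/n)
  = (1.645 + 0.842) · √(3.92/1041)
  = 2.487 · √0.00377
  = 2.487 · 0.0614
  = 0.1526

Minimum detectable difference ≈ 0.15 persons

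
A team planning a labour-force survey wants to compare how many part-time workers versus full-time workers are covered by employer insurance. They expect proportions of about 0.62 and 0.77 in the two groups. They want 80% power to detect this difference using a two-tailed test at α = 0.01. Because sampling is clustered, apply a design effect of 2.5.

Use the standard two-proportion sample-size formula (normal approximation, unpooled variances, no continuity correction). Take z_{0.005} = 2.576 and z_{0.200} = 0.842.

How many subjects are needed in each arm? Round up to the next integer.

n = (z_{α/2} + z_β)² · [p₁(1−p₁) + p₂(1−p₂)] / (p₁ − p₂)²
  = (2.576 + 0.842)² · (0.62·0.38 + 0.77·0.23) / (-0.15)²
  = (3.418)² · (0.2356 + 0.1771) / 0.0225
  = 11.6827 · 0.4127 / 0.0225
  = 214.29
Design effect: 2.5 × 214.29 = 535.72.
Round up → n = 536 per group.

n = 536 per group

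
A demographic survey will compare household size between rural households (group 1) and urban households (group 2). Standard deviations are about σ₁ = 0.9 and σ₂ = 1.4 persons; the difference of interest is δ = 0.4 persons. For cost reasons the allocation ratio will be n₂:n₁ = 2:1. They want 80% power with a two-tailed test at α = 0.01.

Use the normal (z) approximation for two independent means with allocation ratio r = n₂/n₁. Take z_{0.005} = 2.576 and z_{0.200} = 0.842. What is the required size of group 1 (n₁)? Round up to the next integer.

n₁ = (z_{α/2} + z_β)² · (σ₁² + σ₂²/r) / δ²
   = (2.576 + 0.842)² · (0.9² + 1.4²/2) / 0.4²
   = 11.6827 · (0.81 + 0.98) / 0.16
   = 11.6827 · 1.79 / 0.16
   = 130.70
Round up → n₁ = 131; n₂ = r·n₁ = 2 × 131 = 262.

n₁ = 131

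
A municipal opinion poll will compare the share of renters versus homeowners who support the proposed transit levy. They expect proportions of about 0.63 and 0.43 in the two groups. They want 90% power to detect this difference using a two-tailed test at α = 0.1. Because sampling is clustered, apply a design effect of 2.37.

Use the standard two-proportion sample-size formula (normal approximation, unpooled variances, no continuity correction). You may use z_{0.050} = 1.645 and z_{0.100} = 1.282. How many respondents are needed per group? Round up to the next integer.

n = 243 per group

n = (z_{α/2} + z_β)² · [p₁(1−p₁) + p₂(1−p₂)] / (p₁ − p₂)²
  = (1.645 + 1.282)² · (0.63·0.37 + 0.43·0.57) / (0.20)²
  = (2.927)² · (0.2331 + 0.2451) / 0.0400
  = 8.5673 · 0.4782 / 0.0400
  = 102.42
Design effect: 2.37 × 102.42 = 242.74.
Round up → n = 243 per group.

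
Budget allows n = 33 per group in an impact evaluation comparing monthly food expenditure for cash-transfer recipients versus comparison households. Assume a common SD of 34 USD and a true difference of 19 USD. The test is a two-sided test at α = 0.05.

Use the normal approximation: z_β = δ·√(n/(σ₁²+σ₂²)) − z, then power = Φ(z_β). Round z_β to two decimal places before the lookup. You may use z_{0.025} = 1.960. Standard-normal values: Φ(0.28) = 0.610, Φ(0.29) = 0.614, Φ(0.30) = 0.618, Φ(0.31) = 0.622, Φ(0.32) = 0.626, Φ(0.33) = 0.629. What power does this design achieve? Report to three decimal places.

z_β = δ·√(n/(σ₁²+σ₂²)) − z_{α/2}
    = 19 · √(33/2312) − 1.960
    = 19 · 0.11947 − 1.960
    = 2.2700 − 1.960 = 0.3100 → 0.31
Power = Φ(0.31) = 0.622.

Power ≈ 0.622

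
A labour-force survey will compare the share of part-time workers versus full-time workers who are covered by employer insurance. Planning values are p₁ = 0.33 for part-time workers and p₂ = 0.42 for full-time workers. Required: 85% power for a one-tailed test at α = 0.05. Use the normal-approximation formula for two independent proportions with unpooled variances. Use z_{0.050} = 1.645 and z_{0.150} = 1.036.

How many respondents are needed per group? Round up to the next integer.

n = (z_α + z_β)² · [p₁(1−p₁) + p₂(1−p₂)] / (p₁ − p₂)²
  = (1.645 + 1.036)² · (0.33·0.67 + 0.42·0.58) / (-0.09)²
  = (2.681)² · (0.2211 + 0.2436) / 0.0081
  = 7.1878 · 0.4647 / 0.0081
  = 412.36
Round up → n = 413 per group.

n = 413 per group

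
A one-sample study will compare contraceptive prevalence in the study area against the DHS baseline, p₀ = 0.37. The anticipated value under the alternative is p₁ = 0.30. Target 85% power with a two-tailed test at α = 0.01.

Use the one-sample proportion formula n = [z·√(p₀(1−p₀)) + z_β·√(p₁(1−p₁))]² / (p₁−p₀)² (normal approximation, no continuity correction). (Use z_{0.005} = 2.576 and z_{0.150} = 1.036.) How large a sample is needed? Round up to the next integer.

n = [z_{α/2}·√(p₀q₀) + z_β·√(p₁q₁)]² / (p₁ − p₀)²
  = [2.576·√(0.37·0.63) + 1.036·√(0.30·0.70)]² / (-0.07)²
  = [2.576·0.4828 + 1.036·0.4583]² / 0.0049
  = [1.7185]² / 0.0049
  = 602.67
Round up → n = 603.

n = 603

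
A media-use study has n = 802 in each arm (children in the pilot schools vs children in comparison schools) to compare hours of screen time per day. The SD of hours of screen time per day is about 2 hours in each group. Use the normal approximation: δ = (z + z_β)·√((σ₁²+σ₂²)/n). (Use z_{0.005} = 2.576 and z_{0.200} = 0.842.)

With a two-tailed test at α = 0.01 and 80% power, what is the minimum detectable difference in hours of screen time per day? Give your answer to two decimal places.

Minimum detectable difference ≈ 0.34 hours

δ = (z_{α/2} + z_β) · √((σ₁²+σ₂²)/n)
  = (2.576 + 0.842) · √(8/802)
  = 3.418 · √0.00998
  = 3.418 · 0.0999
  = 0.3414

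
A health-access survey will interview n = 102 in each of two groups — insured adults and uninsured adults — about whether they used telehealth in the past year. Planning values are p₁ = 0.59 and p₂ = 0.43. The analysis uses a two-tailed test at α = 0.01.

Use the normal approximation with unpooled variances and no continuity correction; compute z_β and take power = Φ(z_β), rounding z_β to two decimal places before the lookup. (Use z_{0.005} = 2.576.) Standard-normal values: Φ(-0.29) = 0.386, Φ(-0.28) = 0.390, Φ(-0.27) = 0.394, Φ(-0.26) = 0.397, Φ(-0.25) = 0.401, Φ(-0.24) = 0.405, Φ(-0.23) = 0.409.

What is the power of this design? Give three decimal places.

z_β = |p₁−p₂|·√(n/[p₁q₁+p₂q₂]) − z_{α/2}
    = 0.16 · √(102/0.4870) − 2.576
    = 0.16 · 14.4722 − 2.576
    = 2.3156 − 2.576 = -0.2604 → -0.26
Power = Φ(-0.26) = 0.397.

Power ≈ 0.397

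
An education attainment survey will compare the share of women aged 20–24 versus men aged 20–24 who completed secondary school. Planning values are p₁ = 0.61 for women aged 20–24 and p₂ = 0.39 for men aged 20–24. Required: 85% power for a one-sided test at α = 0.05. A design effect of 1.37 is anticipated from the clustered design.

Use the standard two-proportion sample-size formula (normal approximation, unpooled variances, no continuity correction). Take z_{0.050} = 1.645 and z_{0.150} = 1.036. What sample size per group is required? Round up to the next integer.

n = 97 per group

n = (z_α + z_β)² · [p₁(1−p₁) + p₂(1−p₂)] / (p₁ − p₂)²
  = (1.645 + 1.036)² · (0.61·0.39 + 0.39·0.61) / (0.22)²
  = (2.681)² · (0.2379 + 0.2379) / 0.0484
  = 7.1878 · 0.4758 / 0.0484
  = 70.66
Design effect: 1.37 × 70.66 = 96.80.
Round up → n = 97 per group.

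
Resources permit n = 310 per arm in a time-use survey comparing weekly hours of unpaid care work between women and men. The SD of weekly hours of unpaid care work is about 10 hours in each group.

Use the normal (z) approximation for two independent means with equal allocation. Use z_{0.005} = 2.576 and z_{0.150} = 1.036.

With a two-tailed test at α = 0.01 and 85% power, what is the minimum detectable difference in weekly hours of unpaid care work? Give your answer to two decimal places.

δ = (z_{α/2} + z_β) · √((σ₁²+σ₂²)/n)
  = (2.576 + 1.036) · √(200/310)
  = 3.612 · √0.64516
  = 3.612 · 0.8032
  = 2.9012

Minimum detectable difference ≈ 2.90 hours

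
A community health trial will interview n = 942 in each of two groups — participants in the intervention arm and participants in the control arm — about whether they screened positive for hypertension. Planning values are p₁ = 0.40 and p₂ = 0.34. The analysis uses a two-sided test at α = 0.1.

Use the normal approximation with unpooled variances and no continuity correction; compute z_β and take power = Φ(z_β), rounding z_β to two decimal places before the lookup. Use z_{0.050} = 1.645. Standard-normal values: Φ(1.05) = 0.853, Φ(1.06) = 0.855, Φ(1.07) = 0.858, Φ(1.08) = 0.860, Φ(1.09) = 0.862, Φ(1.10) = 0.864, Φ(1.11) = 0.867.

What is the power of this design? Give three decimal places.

Power ≈ 0.855

z_β = |p₁−p₂|·√(n/[p₁q₁+p₂q₂]) − z_{α/2}
    = 0.06 · √(942/0.4644) − 1.645
    = 0.06 · 45.0380 − 1.645
    = 2.7023 − 1.645 = 1.0573 → 1.06
Power = Φ(1.06) = 0.855.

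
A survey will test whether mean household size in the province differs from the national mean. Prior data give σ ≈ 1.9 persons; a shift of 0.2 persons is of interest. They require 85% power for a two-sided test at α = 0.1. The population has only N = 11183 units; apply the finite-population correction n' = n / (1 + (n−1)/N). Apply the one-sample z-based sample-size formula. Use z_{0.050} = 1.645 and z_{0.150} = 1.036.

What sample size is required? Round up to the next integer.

n = 614

n = (z_{α/2} + z_β)² · σ² / δ²
  = (1.645 + 1.036)² · 1.9² / 0.2²
  = 7.1878 · 3.61 / 0.04
  = 648.70
Finite-population correction (N = 11183): 648.70 / (1 + (648.70 − 1)/11183) = 613.18.
Round up → n = 614.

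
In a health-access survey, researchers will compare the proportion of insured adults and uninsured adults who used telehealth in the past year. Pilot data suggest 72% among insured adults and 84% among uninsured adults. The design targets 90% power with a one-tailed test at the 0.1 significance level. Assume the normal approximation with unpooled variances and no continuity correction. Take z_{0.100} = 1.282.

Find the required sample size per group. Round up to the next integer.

n = (z_α + z_β)² · [p₁(1−p₁) + p₂(1−p₂)] / (p₁ − p₂)²
  = (1.282 + 1.282)² · (0.72·0.28 + 0.84·0.16) / (-0.12)²
  = (2.564)² · (0.2016 + 0.1344) / 0.0144
  = 6.5741 · 0.3360 / 0.0144
  = 153.40
Round up → n = 154 per group.

n = 154 per group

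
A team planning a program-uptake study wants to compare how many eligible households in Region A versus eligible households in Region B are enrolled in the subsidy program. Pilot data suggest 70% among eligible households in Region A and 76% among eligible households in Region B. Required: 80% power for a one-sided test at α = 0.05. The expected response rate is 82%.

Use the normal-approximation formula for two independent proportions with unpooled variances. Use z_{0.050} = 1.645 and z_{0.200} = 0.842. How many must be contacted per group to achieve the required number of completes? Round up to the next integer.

n = 823 per group

n = (z_α + z_β)² · [p₁(1−p₁) + p₂(1−p₂)] / (p₁ − p₂)²
  = (1.645 + 0.842)² · (0.70·0.30 + 0.76·0.24) / (-0.06)²
  = (2.487)² · (0.2100 + 0.1824) / 0.0036
  = 6.1852 · 0.3924 / 0.0036
  = 674.18
Adjust for 82% response: 674.18 / 0.82 = 822.17.
Round up → n = 823 per group.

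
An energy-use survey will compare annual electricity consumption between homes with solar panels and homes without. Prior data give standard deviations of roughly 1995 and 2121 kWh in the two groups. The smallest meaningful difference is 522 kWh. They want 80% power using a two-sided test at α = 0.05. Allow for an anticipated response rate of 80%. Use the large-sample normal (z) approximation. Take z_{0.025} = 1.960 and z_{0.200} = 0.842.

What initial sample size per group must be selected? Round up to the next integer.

n = (z_{α/2} + z_β)² · (σ₁² + σ₂²) / δ²
  = (1.960 + 0.842)² · (1995² + 2121² = 8478666) / 522²
  = 7.8512 · 8478666 / 272484
  = 244.30
Adjust for 80% response: 244.30 / 0.80 = 305.37.
Round up → n = 306 per group.

n = 306 per group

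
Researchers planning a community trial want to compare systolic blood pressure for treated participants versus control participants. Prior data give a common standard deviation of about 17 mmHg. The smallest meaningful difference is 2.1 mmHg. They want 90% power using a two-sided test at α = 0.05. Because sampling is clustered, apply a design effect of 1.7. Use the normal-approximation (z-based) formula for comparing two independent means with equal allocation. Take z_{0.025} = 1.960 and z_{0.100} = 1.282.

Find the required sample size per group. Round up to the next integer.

n = 2342 per group

n = (z_{α/2} + z_β)² · (σ₁² + σ₂²) / δ²
  = (1.960 + 1.282)² · (2·17² = 578) / 2.1²
  = 10.5106 · 578 / 4.41
  = 1377.58
Design effect: 1.7 × 1377.58 = 2341.88.
Round up → n = 2342 per group.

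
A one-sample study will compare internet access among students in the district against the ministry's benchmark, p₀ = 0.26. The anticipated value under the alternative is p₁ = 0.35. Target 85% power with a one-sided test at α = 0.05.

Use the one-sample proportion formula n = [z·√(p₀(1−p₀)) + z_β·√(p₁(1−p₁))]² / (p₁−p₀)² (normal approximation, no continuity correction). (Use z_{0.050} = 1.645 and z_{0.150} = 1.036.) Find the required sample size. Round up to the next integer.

n = [z_α·√(p₀q₀) + z_β·√(p₁q₁)]² / (p₁ − p₀)²
  = [1.645·√(0.26·0.74) + 1.036·√(0.35·0.65)]² / (0.09)²
  = [1.645·0.4386 + 1.036·0.4770]² / 0.0081
  = [1.2157]² / 0.0081
  = 182.46
Round up → n = 183.

n = 183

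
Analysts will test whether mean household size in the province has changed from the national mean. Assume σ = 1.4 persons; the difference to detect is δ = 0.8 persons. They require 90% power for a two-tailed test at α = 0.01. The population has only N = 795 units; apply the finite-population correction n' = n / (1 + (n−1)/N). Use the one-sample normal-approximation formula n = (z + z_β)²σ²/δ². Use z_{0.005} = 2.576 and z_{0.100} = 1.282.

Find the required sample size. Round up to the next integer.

n = 44

n = (z_{α/2} + z_β)² · σ² / δ²
  = (2.576 + 1.282)² · 1.4² / 0.8²
  = 14.8842 · 1.96 / 0.64
  = 45.58
Finite-population correction (N = 795): 45.58 / (1 + (45.58 − 1)/795) = 43.16.
Round up → n = 44.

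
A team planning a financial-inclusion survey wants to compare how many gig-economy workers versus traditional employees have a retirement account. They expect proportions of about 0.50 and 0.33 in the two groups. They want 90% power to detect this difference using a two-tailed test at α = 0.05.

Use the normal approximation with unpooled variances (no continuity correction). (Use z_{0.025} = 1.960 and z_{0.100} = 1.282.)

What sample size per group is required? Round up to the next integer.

n = (z_{α/2} + z_β)² · [p₁(1−p₁) + p₂(1−p₂)] / (p₁ − p₂)²
  = (1.960 + 1.282)² · (0.50·0.50 + 0.33·0.67) / (0.17)²
  = (3.242)² · (0.2500 + 0.2211) / 0.0289
  = 10.5106 · 0.4711 / 0.0289
  = 171.33
Round up → n = 172 per group.

n = 172 per group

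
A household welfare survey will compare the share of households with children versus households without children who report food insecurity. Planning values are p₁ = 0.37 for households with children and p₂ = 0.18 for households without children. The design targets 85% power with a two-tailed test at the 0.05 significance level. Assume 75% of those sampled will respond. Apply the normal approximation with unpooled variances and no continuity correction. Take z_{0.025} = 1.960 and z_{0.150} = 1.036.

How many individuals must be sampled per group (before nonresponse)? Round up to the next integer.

n = 127 per group

n = (z_{α/2} + z_β)² · [p₁(1−p₁) + p₂(1−p₂)] / (p₁ − p₂)²
  = (1.960 + 1.036)² · (0.37·0.63 + 0.18·0.82) / (0.19)²
  = (2.996)² · (0.2331 + 0.1476) / 0.0361
  = 8.9760 · 0.3807 / 0.0361
  = 94.66
Adjust for 75% response: 94.66 / 0.75 = 126.21.
Round up → n = 127 per group.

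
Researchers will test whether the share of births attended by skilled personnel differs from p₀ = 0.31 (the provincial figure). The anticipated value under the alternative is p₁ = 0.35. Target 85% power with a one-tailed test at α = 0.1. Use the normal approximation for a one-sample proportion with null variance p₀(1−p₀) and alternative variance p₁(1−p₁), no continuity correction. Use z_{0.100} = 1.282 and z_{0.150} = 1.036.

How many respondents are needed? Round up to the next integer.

n = 739

n = [z_α·√(p₀q₀) + z_β·√(p₁q₁)]² / (p₁ − p₀)²
  = [1.282·√(0.31·0.69) + 1.036·√(0.35·0.65)]² / (0.04)²
  = [1.282·0.4625 + 1.036·0.4770]² / 0.0016
  = [1.0871]² / 0.0016
  = 738.56
Round up → n = 739.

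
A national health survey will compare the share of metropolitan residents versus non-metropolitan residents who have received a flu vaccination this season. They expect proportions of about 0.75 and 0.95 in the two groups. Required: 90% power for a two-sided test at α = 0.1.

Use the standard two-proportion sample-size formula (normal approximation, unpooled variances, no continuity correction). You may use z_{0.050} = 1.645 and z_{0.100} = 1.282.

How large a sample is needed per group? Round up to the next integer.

n = 51 per group

n = (z_{α/2} + z_β)² · [p₁(1−p₁) + p₂(1−p₂)] / (p₁ − p₂)²
  = (1.645 + 1.282)² · (0.75·0.25 + 0.95·0.05) / (-0.20)²
  = (2.927)² · (0.1875 + 0.0475) / 0.0400
  = 8.5673 · 0.2350 / 0.0400
  = 50.33
Round up → n = 51 per group.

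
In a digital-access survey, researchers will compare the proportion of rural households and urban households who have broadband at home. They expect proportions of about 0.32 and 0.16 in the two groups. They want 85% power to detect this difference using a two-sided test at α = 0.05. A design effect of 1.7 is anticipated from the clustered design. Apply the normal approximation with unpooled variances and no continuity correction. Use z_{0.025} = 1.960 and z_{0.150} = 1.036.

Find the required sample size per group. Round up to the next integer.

n = 210 per group

n = (z_{α/2} + z_β)² · [p₁(1−p₁) + p₂(1−p₂)] / (p₁ − p₂)²
  = (1.960 + 1.036)² · (0.32·0.68 + 0.16·0.84) / (0.16)²
  = (2.996)² · (0.2176 + 0.1344) / 0.0256
  = 8.9760 · 0.3520 / 0.0256
  = 123.42
Design effect: 1.7 × 123.42 = 209.81.
Round up → n = 210 per group.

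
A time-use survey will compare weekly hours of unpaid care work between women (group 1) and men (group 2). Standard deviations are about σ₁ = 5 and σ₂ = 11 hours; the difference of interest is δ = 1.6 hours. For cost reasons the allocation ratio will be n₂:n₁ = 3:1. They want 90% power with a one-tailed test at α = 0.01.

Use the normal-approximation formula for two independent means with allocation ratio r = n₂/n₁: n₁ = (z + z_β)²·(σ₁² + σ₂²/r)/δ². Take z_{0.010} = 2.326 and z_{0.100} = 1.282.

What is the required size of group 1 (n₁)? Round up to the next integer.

n₁ = (z_α + z_β)² · (σ₁² + σ₂²/r) / δ²
   = (2.326 + 1.282)² · (5² + 11²/3) / 1.6²
   = 13.0177 · (25 + 40.3333) / 2.56
   = 13.0177 · 65.3333 / 2.56
   = 332.22
Round up → n₁ = 333; n₂ = r·n₁ = 3 × 333 = 999.

n₁ = 333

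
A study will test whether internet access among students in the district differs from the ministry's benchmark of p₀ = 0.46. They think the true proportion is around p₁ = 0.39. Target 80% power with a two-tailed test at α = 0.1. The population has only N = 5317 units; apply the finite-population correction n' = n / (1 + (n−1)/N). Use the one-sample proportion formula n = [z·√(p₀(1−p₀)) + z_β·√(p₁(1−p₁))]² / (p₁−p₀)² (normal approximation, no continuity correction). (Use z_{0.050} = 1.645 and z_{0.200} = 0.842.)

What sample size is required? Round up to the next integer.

n = [z_{α/2}·√(p₀q₀) + z_β·√(p₁q₁)]² / (p₁ − p₀)²
  = [1.645·√(0.46·0.54) + 0.842·√(0.39·0.61)]² / (-0.07)²
  = [1.645·0.4984 + 0.842·0.4877]² / 0.0049
  = [1.2305]² / 0.0049
  = 309.03
Finite-population correction (N = 5317): 309.03 / (1 + (309.03 − 1)/5317) = 292.11.
Round up → n = 293.

n = 293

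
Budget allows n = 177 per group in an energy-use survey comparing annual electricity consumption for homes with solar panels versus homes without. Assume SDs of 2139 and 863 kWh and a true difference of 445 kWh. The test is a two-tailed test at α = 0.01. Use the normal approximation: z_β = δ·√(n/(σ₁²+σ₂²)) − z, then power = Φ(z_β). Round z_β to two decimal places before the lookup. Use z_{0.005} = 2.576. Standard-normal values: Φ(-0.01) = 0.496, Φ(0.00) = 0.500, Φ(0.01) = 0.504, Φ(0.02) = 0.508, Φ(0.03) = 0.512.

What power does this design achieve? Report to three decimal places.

z_β = δ·√(n/(σ₁²+σ₂²)) − z_{α/2}
    = 445 · √(177/5320090) − 2.576
    = 445 · 0.00577 − 2.576
    = 2.5668 − 2.576 = -0.0092 → -0.01
Power = Φ(-0.01) = 0.496.

Power ≈ 0.496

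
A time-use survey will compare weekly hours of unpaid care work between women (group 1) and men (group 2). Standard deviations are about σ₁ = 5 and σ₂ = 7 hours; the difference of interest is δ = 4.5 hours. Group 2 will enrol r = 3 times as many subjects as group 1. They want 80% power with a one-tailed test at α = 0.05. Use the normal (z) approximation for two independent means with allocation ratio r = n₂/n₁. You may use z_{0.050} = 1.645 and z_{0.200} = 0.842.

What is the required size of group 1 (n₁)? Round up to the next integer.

n₁ = 13

n₁ = (z_α + z_β)² · (σ₁² + σ₂²/r) / δ²
   = (1.645 + 0.842)² · (5² + 7²/3) / 4.5²
   = 6.1852 · (25 + 16.3333) / 20.25
   = 6.1852 · 41.3333 / 20.25
   = 12.62
Round up → n₁ = 13; n₂ = r·n₁ = 3 × 13 = 39.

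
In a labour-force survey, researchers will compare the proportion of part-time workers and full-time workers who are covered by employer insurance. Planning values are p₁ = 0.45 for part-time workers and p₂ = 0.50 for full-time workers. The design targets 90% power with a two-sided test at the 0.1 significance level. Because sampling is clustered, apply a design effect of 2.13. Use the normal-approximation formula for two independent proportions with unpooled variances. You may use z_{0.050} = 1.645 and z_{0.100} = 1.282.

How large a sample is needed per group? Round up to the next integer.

n = (z_{α/2} + z_β)² · [p₁(1−p₁) + p₂(1−p₂)] / (p₁ − p₂)²
  = (1.645 + 1.282)² · (0.45·0.55 + 0.50·0.50) / (-0.05)²
  = (2.927)² · (0.2475 + 0.2500) / 0.0025
  = 8.5673 · 0.4975 / 0.0025
  = 1704.90
Design effect: 2.13 × 1704.90 = 3631.43.
Round up → n = 3632 per group.

n = 3632 per group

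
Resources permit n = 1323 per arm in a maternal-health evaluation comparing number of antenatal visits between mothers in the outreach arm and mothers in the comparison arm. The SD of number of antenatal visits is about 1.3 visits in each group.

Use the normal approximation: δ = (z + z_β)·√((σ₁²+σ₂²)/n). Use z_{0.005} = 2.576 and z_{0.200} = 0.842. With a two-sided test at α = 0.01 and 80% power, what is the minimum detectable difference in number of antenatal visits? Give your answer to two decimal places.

Minimum detectable difference ≈ 0.17 visits

δ = (z_{α/2} + z_β) · √((σ₁²+σ₂²)/n)
  = (2.576 + 0.842) · √(3.38/1323)
  = 3.418 · √0.00255
  = 3.418 · 0.0505
  = 0.1728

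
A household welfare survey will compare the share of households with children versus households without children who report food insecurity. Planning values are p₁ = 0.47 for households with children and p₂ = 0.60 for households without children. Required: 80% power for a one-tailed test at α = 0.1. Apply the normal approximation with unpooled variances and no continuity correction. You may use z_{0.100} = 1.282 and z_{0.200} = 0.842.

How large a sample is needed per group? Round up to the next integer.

n = 131 per group

n = (z_α + z_β)² · [p₁(1−p₁) + p₂(1−p₂)] / (p₁ − p₂)²
  = (1.282 + 0.842)² · (0.47·0.53 + 0.60·0.40) / (-0.13)²
  = (2.124)² · (0.2491 + 0.2400) / 0.0169
  = 4.5114 · 0.4891 / 0.0169
  = 130.56
Round up → n = 131 per group.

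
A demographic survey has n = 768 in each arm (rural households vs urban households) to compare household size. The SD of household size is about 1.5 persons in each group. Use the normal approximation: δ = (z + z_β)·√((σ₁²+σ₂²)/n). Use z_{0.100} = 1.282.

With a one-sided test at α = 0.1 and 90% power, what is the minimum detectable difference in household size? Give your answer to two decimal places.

Minimum detectable difference ≈ 0.20 persons

δ = (z_α + z_β) · √((σ₁²+σ₂²)/n)
  = (1.282 + 1.282) · √(4.5/768)
  = 2.564 · √0.00586
  = 2.564 · 0.0765
  = 0.1963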